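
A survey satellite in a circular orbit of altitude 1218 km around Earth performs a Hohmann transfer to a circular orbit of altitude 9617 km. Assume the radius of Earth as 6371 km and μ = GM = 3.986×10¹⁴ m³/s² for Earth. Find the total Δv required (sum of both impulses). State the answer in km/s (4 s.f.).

r₁ = 6371 + 1218 = 7589.0 km = 7.5890×10⁶ m.
r₂ = 6371 + 9617 = 15988 km = 1.5988×10⁷ m.
Transfer ellipse a_t = (r₁ + r₂)/2 = 1.179×10⁷ m.
At r₁: circular v_c1 = √(μ/r₁) = 7247 m/s; transfer-perigee v_p = √[μ(2/r₁ − 1/a_t)] = 8440 m/s.
Δv₁ = v_p − v_c1 = 1193 m/s.
At r₂: circular v_c2 = √(μ/r₂) = 4993 m/s; transfer-apogee v_a = √[μ(2/r₂ − 1/a_t)] = 4006 m/s.
Δv₂ = v_c2 − v_a = 986.9 m/s.
Total Δv = Δv₁ + Δv₂ = 2180 m/s = 2.180 km/s.

Δv_total ≈ 2.180 km/s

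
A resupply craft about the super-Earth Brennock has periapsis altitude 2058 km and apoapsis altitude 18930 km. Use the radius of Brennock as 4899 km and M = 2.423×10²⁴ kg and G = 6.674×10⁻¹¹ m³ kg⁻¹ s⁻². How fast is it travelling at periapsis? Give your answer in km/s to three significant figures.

v ≈ 6.00 km/s

μ = GM = 6.674×10⁻¹¹ × 2.423×10²⁴ = 1.617×10¹⁴ m³/s².
r_p = 4899 + 2058 = 6957.0 km = 6.9570×10⁶ m.
r_a = 4899 + 18930 = 23829 km = 2.3829×10⁷ m.
Semi-major axis a = (r_p + r_a)/2 = 15393 km = 1.539×10⁷ m.
Vis-viva: v² = μ(2/r − 1/a) = 1.617×10¹⁴ × (2.875×10⁻⁷ − 6.496×10⁻⁸) = 3.598×10⁷ m²/s².
v = 5999 m/s = 5.999 km/s.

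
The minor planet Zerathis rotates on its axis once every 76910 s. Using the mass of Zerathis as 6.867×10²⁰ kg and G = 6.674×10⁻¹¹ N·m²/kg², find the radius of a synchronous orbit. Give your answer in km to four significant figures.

μ = GM = 6.674×10⁻¹¹ × 6.867×10²⁰ = 4.583×10¹⁰ m³/s².
A synchronous orbit has period T, so by Kepler's third law a = (μT²/4π²)^(1/3).
μT²/4π² = 4.583×10¹⁰ × (7.691×10⁴)² / 39.48 = 6.867×10¹⁸ m³.
a = 1.901×10⁶ m = 1900.7 km.

r_sync ≈ 1901 km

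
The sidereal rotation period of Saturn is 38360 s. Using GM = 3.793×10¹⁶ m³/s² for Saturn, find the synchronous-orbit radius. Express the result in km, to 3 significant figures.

r_sync ≈ 1.12×10⁵ km

A synchronous orbit has period T, so by Kepler's third law a = (μT²/4π²)^(1/3).
μT²/4π² = 3.793×10¹⁶ × (3.836×10⁴)² / 39.48 = 1.414×10²⁴ m³.
a = 1.122×10⁸ m = 1.1223×10⁵ km.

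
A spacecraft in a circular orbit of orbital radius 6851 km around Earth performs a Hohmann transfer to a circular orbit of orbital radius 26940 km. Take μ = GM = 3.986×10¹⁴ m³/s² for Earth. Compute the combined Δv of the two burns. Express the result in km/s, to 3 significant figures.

r₁ = 6851 km = 6.851×10⁶ m.
r₂ = 26940 km = 2.694×10⁷ m.
Transfer ellipse a_t = (r₁ + r₂)/2 = 1.690×10⁷ m.
At r₁: circular v_c1 = √(μ/r₁) = 7628 m/s; transfer-perigee v_p = √[μ(2/r₁ − 1/a_t)] = 9632 m/s.
Δv₁ = v_p − v_c1 = 2004 m/s.
At r₂: circular v_c2 = √(μ/r₂) = 3847 m/s; transfer-apogee v_a = √[μ(2/r₂ − 1/a_t)] = 2449 m/s.
Δv₂ = v_c2 − v_a = 1397 m/s.
Total Δv = Δv₁ + Δv₂ = 3401 m/s = 3.401 km/s.

Δv_total ≈ 3.40 km/s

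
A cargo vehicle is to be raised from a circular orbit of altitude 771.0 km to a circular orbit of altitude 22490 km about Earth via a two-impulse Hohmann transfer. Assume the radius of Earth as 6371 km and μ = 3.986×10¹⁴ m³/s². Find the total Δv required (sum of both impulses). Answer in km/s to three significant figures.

Δv_total ≈ 3.36 km/s

r₁ = 6371 + 771.0 = 7142.0 km = 7.1420×10⁶ m.
r₂ = 6371 + 22490 = 28861 km = 2.8861×10⁷ m.
Transfer ellipse a_t = (r₁ + r₂)/2 = 1.800×10⁷ m.
At r₁: circular v_c1 = √(μ/r₁) = 7471 m/s; transfer-perigee v_p = √[μ(2/r₁ − 1/a_t)] = 9459 m/s.
Δv₁ = v_p − v_c1 = 1989 m/s.
At r₂: circular v_c2 = √(μ/r₂) = 3716 m/s; transfer-apogee v_a = √[μ(2/r₂ − 1/a_t)] = 2341 m/s.
Δv₂ = v_c2 − v_a = 1375 m/s.
Total Δv = Δv₁ + Δv₂ = 3364 m/s = 3.364 km/s.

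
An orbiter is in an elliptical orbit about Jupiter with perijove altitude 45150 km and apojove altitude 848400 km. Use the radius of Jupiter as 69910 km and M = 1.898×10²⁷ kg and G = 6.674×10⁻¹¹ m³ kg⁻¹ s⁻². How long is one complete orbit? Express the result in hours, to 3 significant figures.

μ = GM = 6.674×10⁻¹¹ × 1.898×10²⁷ = 1.267×10¹⁷ m³/s².
r_p = 69910 + 45150 = 115060 km = 1.1506×10⁸ m.
r_a = 69910 + 848400 = 918310 km = 9.1831×10⁸ m.
Semi-major axis a = (r_p + r_a)/2 = (1.1506×10⁵ + 9.1831×10⁵)/2 = 5.1668×10⁵ km = 5.167×10⁸ m.
By Kepler's third law T = 2π√(a³/μ) = 2π × 3.300×10⁴ = 2.073×10⁵ s.
= 57.59 hours.

T ≈ 57.6 hours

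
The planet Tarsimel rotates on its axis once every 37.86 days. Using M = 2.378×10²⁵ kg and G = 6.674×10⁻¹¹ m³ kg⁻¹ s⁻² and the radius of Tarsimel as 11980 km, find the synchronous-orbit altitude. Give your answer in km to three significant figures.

h_sync ≈ 7.43×10⁵ km

μ = GM = 6.674×10⁻¹¹ × 2.378×10²⁵ = 1.587×10¹⁵ m³/s².
T = 37.86 days = 3.271×10⁶ s.
A synchronous orbit has period T, so by Kepler's third law a = (μT²/4π²)^(1/3).
μT²/4π² = 1.587×10¹⁵ × (3.271×10⁶)² / 39.48 = 4.302×10²⁶ m³.
a = 7.549×10⁸ m = 7.5488×10⁵ km.
Altitude h = a − R = 7.5488×10⁵ − 11980 = 7.4290×10⁵ km.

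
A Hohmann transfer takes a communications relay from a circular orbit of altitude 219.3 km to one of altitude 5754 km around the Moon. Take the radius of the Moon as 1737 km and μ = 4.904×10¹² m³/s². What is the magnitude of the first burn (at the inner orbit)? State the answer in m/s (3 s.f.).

r₁ = 1737 + 219.3 = 1956.3 km = 1.9563×10⁶ m.
r₂ = 1737 + 5754 = 7491.0 km = 7.4910×10⁶ m.
Transfer ellipse a_t = (r₁ + r₂)/2 = 4.724×10⁶ m.
At r₁: circular v_c1 = √(μ/r₁) = 1583 m/s; transfer-perilune v_p = √[μ(2/r₁ − 1/a_t)] = 1994 m/s.
Δv₁ = v_p − v_c1 = 410.6 m/s.

Δv ≈ 411 m/s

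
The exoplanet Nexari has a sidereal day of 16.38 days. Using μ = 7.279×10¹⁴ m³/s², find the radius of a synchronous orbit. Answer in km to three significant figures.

T = 16.38 days = 1.415×10⁶ s.
A synchronous orbit has period T, so by Kepler's third law a = (μT²/4π²)^(1/3).
μT²/4π² = 7.279×10¹⁴ × (1.415×10⁶)² / 39.48 = 3.693×10²⁵ m³.
a = 3.330×10⁸ m = 3.3301×10⁵ km.

r_sync ≈ 3.33×10⁵ km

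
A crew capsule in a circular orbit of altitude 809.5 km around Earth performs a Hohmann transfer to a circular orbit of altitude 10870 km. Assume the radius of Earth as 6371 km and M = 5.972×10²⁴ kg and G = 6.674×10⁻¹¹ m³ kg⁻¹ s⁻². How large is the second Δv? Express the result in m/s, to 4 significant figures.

Δv ≈ 1121 m/s

μ = GM = 6.674×10⁻¹¹ × 5.972×10²⁴ = 3.986×10¹⁴ m³/s².
r₁ = 6371 + 809.5 = 7180.5 km = 7.1805×10⁶ m.
r₂ = 6371 + 10870 = 17241 km = 1.7241×10⁷ m.
Transfer ellipse a_t = (r₁ + r₂)/2 = 1.221×10⁷ m.
At r₁: circular v_c1 = √(μ/r₁) = 7450 m/s; transfer-perigee v_p = √[μ(2/r₁ − 1/a_t)] = 8853 m/s.
At r₂: circular v_c2 = √(μ/r₂) = 4808 m/s; transfer-apogee v_a = √[μ(2/r₂ − 1/a_t)] = 3687 m/s.
Δv₂ = v_c2 − v_a = 1121 m/s.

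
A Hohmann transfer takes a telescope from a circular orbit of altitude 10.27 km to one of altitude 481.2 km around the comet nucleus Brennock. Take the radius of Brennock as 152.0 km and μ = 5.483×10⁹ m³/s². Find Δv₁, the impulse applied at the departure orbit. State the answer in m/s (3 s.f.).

Δv ≈ 48.1 m/s

r₁ = 152.0 + 10.27 = 162.27 km = 1.6227×10⁵ m.
r₂ = 152.0 + 481.2 = 633.20 km = 6.3320×10⁵ m.
Transfer ellipse a_t = (r₁ + r₂)/2 = 3.977×10⁵ m.
At r₁: circular v_c1 = √(μ/r₁) = 183.8 m/s; transfer-periapsis v_p = √[μ(2/r₁ − 1/a_t)] = 231.9 m/s.
Δv₁ = v_p − v_c1 = 48.11 m/s.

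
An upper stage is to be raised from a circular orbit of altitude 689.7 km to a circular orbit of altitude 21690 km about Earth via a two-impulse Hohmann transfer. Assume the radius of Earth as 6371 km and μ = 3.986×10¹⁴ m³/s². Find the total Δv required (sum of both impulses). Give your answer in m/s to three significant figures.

Δv_total ≈ 3360 m/s

r₁ = 6371 + 689.7 = 7060.7 km = 7.0607×10⁶ m.
r₂ = 6371 + 21690 = 28061 km = 2.8061×10⁷ m.
Transfer ellipse a_t = (r₁ + r₂)/2 = 1.756×10⁷ m.
At r₁: circular v_c1 = √(μ/r₁) = 7514 m/s; transfer-perigee v_p = √[μ(2/r₁ − 1/a_t)] = 9498 m/s.
Δv₁ = v_p − v_c1 = 1984 m/s.
At r₂: circular v_c2 = √(μ/r₂) = 3769 m/s; transfer-apogee v_a = √[μ(2/r₂ − 1/a_t)] = 2390 m/s.
Δv₂ = v_c2 − v_a = 1379 m/s.
Total Δv = Δv₁ + Δv₂ = 3363 m/s.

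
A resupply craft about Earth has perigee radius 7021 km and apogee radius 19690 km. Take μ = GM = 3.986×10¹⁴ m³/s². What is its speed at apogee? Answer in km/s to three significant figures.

Semi-major axis a = (r_p + r_a)/2 = 13356 km = 1.336×10⁷ m.
Vis-viva: v² = μ(2/r − 1/a) = 3.986×10¹⁴ × (1.016×10⁻⁷ − 7.488×10⁻⁸) = 1.064×10⁷ m²/s².
v = 3262 m/s = 3.262 km/s.

v ≈ 3.26 km/s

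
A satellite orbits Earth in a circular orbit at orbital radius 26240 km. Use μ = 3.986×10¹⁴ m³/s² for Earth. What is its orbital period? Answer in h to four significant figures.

T ≈ 11.75 h

r = 26240 km = 2.624×10⁷ m.
Kepler's third law: T = 2π√(r³/μ) = 2π√((2.624×10⁷)³ / 3.986×10¹⁴).
r³/μ = 4.533×10⁷ s², so T = 2π × 6.733×10³ = 4.230×10⁴ s.
Converting: 4.230×10⁴ s ÷ 3600 = 11.75 h.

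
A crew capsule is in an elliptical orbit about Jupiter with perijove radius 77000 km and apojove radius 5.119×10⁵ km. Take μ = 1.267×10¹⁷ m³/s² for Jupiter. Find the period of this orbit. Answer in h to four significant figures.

Semi-major axis a = (r_p + r_a)/2 = (77000 + 5.1190×10⁵)/2 = 2.9445×10⁵ km = 2.944×10⁸ m.
By Kepler's third law T = 2π√(a³/μ) = 2π × 1.419×10⁴ = 8.919×10⁴ s.
= 24.77 h.

T ≈ 24.77 h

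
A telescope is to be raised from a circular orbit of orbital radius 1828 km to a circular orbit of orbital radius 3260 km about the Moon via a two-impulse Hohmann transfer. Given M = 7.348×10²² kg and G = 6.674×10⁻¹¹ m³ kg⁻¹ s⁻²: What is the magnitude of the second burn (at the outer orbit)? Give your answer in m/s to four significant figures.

Δv ≈ 186.8 m/s

μ = GM = 6.674×10⁻¹¹ × 7.348×10²² = 4.904×10¹² m³/s².
r₁ = 1828 km = 1.828×10⁶ m.
r₂ = 3260 km = 3.260×10⁶ m.
Transfer ellipse a_t = (r₁ + r₂)/2 = 2.544×10⁶ m.
At r₁: circular v_c1 = √(μ/r₁) = 1638 m/s; transfer-perilune v_p = √[μ(2/r₁ − 1/a_t)] = 1854 m/s.
At r₂: circular v_c2 = √(μ/r₂) = 1227 m/s; transfer-apolune v_a = √[μ(2/r₂ − 1/a_t)] = 1040 m/s.
Δv₂ = v_c2 − v_a = 186.8 m/s.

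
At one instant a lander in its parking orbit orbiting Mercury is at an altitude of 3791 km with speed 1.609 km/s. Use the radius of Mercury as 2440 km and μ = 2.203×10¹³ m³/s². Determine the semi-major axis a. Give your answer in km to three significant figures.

a ≈ 4910 km

r = 2440 + 3791 = 6231.0 km = 6.231×10⁶ m.
Vis-viva rearranged: 1/a = 2/r − v²/μ = 3.210×10⁻⁷ − 1.175×10⁻⁷ = 2.035×10⁻⁷ m⁻¹.
a = 4.915×10⁶ m = 4915.0 km.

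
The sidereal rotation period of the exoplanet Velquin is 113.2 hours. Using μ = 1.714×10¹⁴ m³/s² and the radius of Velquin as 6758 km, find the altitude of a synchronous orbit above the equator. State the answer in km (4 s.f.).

T = 113.2 hours = 4.075×10⁵ s.
A synchronous orbit has period T, so by Kepler's third law a = (μT²/4π²)^(1/3).
μT²/4π² = 1.714×10¹⁴ × (4.075×10⁵)² / 39.48 = 7.210×10²³ m³.
a = 8.967×10⁷ m = 89671 km.
Altitude h = a − R = 89671 − 6758 = 82913 km.

h_sync ≈ 82910 km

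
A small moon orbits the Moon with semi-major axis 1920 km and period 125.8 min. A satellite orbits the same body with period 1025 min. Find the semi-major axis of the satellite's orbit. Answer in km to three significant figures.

a₂ ≈ 7770 km

Kepler's third law: a³ ∝ T², so a₂ = a₁ (T₂/T₁)^(2/3).
T₂/T₁ = 8.148, (T₂/T₁)^(2/3) = 4.049.
a₂ = 1920 × 4.049 = 7774 km.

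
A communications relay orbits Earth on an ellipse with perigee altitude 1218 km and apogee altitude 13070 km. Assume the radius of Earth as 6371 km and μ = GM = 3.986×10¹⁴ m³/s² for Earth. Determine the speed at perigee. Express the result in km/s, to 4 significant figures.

v ≈ 8.692 km/s

r_p = 6371 + 1218 = 7589.0 km = 7.5890×10⁶ m.
r_a = 6371 + 13070 = 19441 km = 1.9441×10⁷ m.
Semi-major axis a = (r_p + r_a)/2 = 13515 km = 1.352×10⁷ m.
Vis-viva: v² = μ(2/r − 1/a) = 3.986×10¹⁴ × (2.635×10⁻⁷ − 7.399×10⁻⁸) = 7.555×10⁷ m²/s².
v = 8692 m/s = 8.692 km/s.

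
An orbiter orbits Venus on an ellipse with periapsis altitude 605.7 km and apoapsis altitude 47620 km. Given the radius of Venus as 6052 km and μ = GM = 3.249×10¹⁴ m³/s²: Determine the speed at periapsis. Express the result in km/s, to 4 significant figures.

r_p = 6052 + 605.7 = 6657.7 km = 6.6577×10⁶ m.
r_a = 6052 + 47620 = 53672 km = 5.3672×10⁷ m.
Semi-major axis a = (r_p + r_a)/2 = 30165 km = 3.016×10⁷ m.
Vis-viva: v² = μ(2/r − 1/a) = 3.249×10¹⁴ × (3.004×10⁻⁷ − 3.315×10⁻⁸) = 8.683×10⁷ m²/s².
v = 9318 m/s = 9.318 km/s.

v ≈ 9.318 km/s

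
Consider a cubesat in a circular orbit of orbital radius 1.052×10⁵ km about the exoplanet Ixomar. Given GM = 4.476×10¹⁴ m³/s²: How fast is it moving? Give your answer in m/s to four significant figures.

r = 1.052×10⁵ km = 1.052×10⁸ m.
For a circular orbit v = √(μ/r) = √(4.476×10¹⁴ / 1.052×10⁸) = √(4.255×10⁶) = 2063 m/s.

v ≈ 2063 m/s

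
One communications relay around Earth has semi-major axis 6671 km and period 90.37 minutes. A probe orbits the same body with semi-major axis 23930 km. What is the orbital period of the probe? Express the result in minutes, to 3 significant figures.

T₂ ≈ 614 minutes

Kepler's third law: T² ∝ a³, so T₂ = T₁ (a₂/a₁)^(3/2).
a₂/a₁ = 3.587, (a₂/a₁)^(3/2) = 6.794.
T₂ = 90.37 × 6.794 = 614.0 minutes.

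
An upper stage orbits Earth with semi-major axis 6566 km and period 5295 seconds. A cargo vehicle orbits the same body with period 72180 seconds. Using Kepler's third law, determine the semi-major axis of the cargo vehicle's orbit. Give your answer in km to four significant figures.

Kepler's third law: a³ ∝ T², so a₂ = a₁ (T₂/T₁)^(2/3).
T₂/T₁ = 13.63, (T₂/T₁)^(2/3) = 5.706.
a₂ = 6566 × 5.706 = 37470 km.

a₂ ≈ 37470 km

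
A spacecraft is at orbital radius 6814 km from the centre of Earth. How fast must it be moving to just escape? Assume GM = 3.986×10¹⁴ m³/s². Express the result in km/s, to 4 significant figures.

r = 6814 km = 6.814×10⁶ m.
Escape speed v_esc = √(2μ/r) = √(2 × 3.986×10¹⁴ / 6.814×10⁶) = √(1.170×10⁸) = 10820 m/s.
= 10.82 km/s.

v_esc ≈ 10.82 km/s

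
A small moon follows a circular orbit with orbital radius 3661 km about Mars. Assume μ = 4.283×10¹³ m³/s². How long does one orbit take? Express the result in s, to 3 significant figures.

T ≈ 6730 s

r = 3661 km = 3.661×10⁶ m.
Kepler's third law: T = 2π√(r³/μ) = 2π√((3.661×10⁶)³ / 4.283×10¹³).
r³/μ = 1.146×10⁶ s², so T = 2π × 1.070×10³ = 6.725×10³ s.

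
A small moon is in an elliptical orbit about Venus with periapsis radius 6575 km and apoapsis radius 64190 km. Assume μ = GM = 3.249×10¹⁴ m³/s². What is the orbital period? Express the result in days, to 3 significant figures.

Semi-major axis a = (r_p + r_a)/2 = (6575.0 + 64190)/2 = 35382 km = 3.538×10⁷ m.
By Kepler's third law T = 2π√(a³/μ) = 2π × 1.168×10⁴ = 7.336×10⁴ s.
= 0.8491 days.

T ≈ 0.849 days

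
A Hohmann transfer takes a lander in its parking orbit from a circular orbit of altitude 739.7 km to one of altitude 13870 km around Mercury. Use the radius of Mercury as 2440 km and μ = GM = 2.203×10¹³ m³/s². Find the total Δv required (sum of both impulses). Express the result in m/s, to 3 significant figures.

r₁ = 2440 + 739.7 = 3179.7 km = 3.1797×10⁶ m.
r₂ = 2440 + 13870 = 16310 km = 1.6310×10⁷ m.
Transfer ellipse a_t = (r₁ + r₂)/2 = 9.745×10⁶ m.
At r₁: circular v_c1 = √(μ/r₁) = 2632 m/s; transfer-periherm v_p = √[μ(2/r₁ − 1/a_t)] = 3405 m/s.
Δv₁ = v_p − v_c1 = 773.1 m/s.
At r₂: circular v_c2 = √(μ/r₂) = 1162 m/s; transfer-apoherm v_a = √[μ(2/r₂ − 1/a_t)] = 663.9 m/s.
Δv₂ = v_c2 − v_a = 498.3 m/s.
Total Δv = Δv₁ + Δv₂ = 1271 m/s.

Δv_total ≈ 1270 m/s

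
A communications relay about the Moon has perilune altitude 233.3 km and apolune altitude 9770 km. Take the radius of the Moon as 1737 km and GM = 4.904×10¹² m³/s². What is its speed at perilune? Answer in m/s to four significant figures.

r_p = 1737 + 233.3 = 1970.3 km = 1.9703×10⁶ m.
r_a = 1737 + 9770 = 11507 km = 1.1507×10⁷ m.
Semi-major axis a = (r_p + r_a)/2 = 6738.6 km = 6.739×10⁶ m.
Vis-viva: v² = μ(2/r − 1/a) = 4.904×10¹² × (1.015×10⁻⁶ − 1.484×10⁻⁷) = 4.250×10⁶ m²/s².
v = 2062 m/s.

v ≈ 2062 m/s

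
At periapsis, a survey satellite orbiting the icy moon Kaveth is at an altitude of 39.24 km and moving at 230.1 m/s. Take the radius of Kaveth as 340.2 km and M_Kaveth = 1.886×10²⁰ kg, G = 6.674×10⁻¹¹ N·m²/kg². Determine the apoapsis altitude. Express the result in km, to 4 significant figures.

apoapsis altitude ≈ 1159 km

μ = GM = 6.674×10⁻¹¹ × 1.886×10²⁰ = 1.259×10¹⁰ m³/s².
r_p = 340.2 + 39.24 = 379.44 km = 3.794×10⁵ m.
Specific energy ε = v²/2 − μ/r = -6.700×10³ J/kg, so a = −μ/(2ε) = 9.393×10⁵ m.
The apsides satisfy r_p + r_a = 2a, so the apoapsis radius is 2a − r_p = 1.499×10⁶ m = 1499.2 km.
Apoapsis altitude = 1499.2 − 340.2 = 1159.0 km.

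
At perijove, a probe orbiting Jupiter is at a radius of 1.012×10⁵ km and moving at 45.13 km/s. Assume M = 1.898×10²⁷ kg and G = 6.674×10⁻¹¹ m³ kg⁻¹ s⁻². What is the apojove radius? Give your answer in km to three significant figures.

apojove radius ≈ 4.42×10⁵ km

μ = GM = 6.674×10⁻¹¹ × 1.898×10²⁷ = 1.267×10¹⁷ m³/s².
r_p = 1.012×10⁸ m.
Specific energy ε = v²/2 − μ/r = -2.333×10⁸ J/kg, so a = −μ/(2ε) = 2.714×10⁸ m.
The apsides satisfy r_p + r_a = 2a, so the apojove radius is 2a − r_p = 4.417×10⁸ m = 4.4165×10⁵ km.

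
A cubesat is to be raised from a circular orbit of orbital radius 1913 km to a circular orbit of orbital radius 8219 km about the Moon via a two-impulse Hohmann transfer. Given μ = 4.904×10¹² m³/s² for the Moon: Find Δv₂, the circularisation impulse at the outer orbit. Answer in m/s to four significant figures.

Δv ≈ 297.8 m/s

r₁ = 1913 km = 1.913×10⁶ m.
r₂ = 8219 km = 8.219×10⁶ m.
Transfer ellipse a_t = (r₁ + r₂)/2 = 5.066×10⁶ m.
At r₁: circular v_c1 = √(μ/r₁) = 1601 m/s; transfer-perilune v_p = √[μ(2/r₁ − 1/a_t)] = 2039 m/s.
At r₂: circular v_c2 = √(μ/r₂) = 772.4 m/s; transfer-apolune v_a = √[μ(2/r₂ − 1/a_t)] = 474.7 m/s.
Δv₂ = v_c2 − v_a = 297.8 m/s.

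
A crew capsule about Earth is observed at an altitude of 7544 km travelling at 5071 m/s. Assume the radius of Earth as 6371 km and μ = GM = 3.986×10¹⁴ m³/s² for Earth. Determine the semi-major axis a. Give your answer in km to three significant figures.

a ≈ 12600 km

r = 6371 + 7544 = 13915 km = 1.392×10⁷ m.
Vis-viva rearranged: 1/a = 2/r − v²/μ = 1.437×10⁻⁷ − 6.451×10⁻⁸ = 7.922×10⁻⁸ m⁻¹.
a = 1.262×10⁷ m = 12624 km.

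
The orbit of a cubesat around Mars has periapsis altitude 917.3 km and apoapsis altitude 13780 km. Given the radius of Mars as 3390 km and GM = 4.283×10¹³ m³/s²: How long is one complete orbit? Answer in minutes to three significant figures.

r_p = 3390 + 917.3 = 4307.3 km = 4.3073×10⁶ m.
r_a = 3390 + 13780 = 17170 km = 1.7170×10⁷ m.
Semi-major axis a = (r_p + r_a)/2 = (4307.3 + 17170)/2 = 10739 km = 1.074×10⁷ m.
By Kepler's third law T = 2π√(a³/μ) = 2π × 5.377×10³ = 3.379×10⁴ s.
= 563.1 minutes.

T ≈ 563 minutes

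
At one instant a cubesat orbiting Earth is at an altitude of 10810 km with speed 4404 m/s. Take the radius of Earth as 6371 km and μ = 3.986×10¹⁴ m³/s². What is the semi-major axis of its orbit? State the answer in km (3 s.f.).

r = 6371 + 10810 = 17181 km = 1.718×10⁷ m.
Specific orbital energy ε = v²/2 − μ/r = (4404)²/2 − 3.986×10¹⁴/1.718×10⁷ = -1.350×10⁷ J/kg.
Since ε = −μ/(2a), a = −μ/(2ε) = 1.476×10⁷ m = 14760 km.

a ≈ 14800 km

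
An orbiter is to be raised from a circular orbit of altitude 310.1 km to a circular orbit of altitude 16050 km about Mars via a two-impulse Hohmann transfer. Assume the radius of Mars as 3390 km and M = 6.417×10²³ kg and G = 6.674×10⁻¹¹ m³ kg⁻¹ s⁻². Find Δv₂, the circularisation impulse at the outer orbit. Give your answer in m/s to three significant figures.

Δv ≈ 645 m/s

μ = GM = 6.674×10⁻¹¹ × 6.417×10²³ = 4.283×10¹³ m³/s².
r₁ = 3390 + 310.1 = 3700.1 km = 3.7001×10⁶ m.
r₂ = 3390 + 16050 = 19440 km = 1.9440×10⁷ m.
Transfer ellipse a_t = (r₁ + r₂)/2 = 1.157×10⁷ m.
At r₁: circular v_c1 = √(μ/r₁) = 3402 m/s; transfer-periapsis v_p = √[μ(2/r₁ − 1/a_t)] = 4410 m/s.
At r₂: circular v_c2 = √(μ/r₂) = 1484 m/s; transfer-apoapsis v_a = √[μ(2/r₂ − 1/a_t)] = 839.4 m/s.
Δv₂ = v_c2 − v_a = 644.9 m/s.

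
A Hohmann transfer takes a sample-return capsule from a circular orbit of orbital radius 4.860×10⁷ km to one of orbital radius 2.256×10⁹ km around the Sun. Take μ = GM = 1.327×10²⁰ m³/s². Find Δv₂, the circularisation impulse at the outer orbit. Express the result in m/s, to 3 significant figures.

Δv ≈ 6090 m/s

r₁ = 4.860×10⁷ km = 4.860×10¹⁰ m.
r₂ = 2.256×10⁹ km = 2.256×10¹² m.
Transfer ellipse a_t = (r₁ + r₂)/2 = 1.152×10¹² m.
At r₁: circular v_c1 = √(μ/r₁) = 52250 m/s; transfer-perihelion v_p = √[μ(2/r₁ − 1/a_t)] = 73110 m/s.
At r₂: circular v_c2 = √(μ/r₂) = 7669 m/s; transfer-aphelion v_a = √[μ(2/r₂ − 1/a_t)] = 1575 m/s.
Δv₂ = v_c2 − v_a = 6094 m/s.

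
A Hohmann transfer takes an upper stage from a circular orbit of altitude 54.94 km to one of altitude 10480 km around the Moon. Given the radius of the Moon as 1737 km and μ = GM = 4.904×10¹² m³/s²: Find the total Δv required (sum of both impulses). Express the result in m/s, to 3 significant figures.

Δv_total ≈ 844 m/s

r₁ = 1737 + 54.94 = 1791.9 km = 1.7919×10⁶ m.
r₂ = 1737 + 10480 = 12217 km = 1.2217×10⁷ m.
Transfer ellipse a_t = (r₁ + r₂)/2 = 7.004×10⁶ m.
At r₁: circular v_c1 = √(μ/r₁) = 1654 m/s; transfer-perilune v_p = √[μ(2/r₁ − 1/a_t)] = 2185 m/s.
Δv₁ = v_p − v_c1 = 530.5 m/s.
At r₂: circular v_c2 = √(μ/r₂) = 633.6 m/s; transfer-apolune v_a = √[μ(2/r₂ − 1/a_t)] = 320.5 m/s.
Δv₂ = v_c2 − v_a = 313.1 m/s.
Total Δv = Δv₁ + Δv₂ = 843.6 m/s.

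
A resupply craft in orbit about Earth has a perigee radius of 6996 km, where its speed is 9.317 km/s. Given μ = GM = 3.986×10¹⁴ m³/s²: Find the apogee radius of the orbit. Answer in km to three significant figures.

r_p = 6.996×10⁶ m.
Specific energy ε = v²/2 − μ/r = -1.357×10⁷ J/kg, so a = −μ/(2ε) = 1.468×10⁷ m.
The apsides satisfy r_p + r_a = 2a, so the apogee radius is 2a − r_p = 2.237×10⁷ m = 22373 km.

apogee radius ≈ 22400 km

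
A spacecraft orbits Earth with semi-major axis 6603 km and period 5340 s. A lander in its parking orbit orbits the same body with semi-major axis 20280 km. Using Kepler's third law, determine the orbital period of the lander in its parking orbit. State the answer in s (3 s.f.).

Kepler's third law: T² ∝ a³, so T₂ = T₁ (a₂/a₁)^(3/2).
a₂/a₁ = 3.071, (a₂/a₁)^(3/2) = 5.383.
T₂ = 5340 × 5.383 = 28740 s.

T₂ ≈ 28700 s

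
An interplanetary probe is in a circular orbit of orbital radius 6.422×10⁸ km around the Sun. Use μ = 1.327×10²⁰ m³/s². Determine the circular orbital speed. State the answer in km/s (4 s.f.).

v ≈ 14.37 km/s

r = 6.422×10⁸ km = 6.422×10¹¹ m.
For a circular orbit v = √(μ/r) = √(1.327×10²⁰ / 6.422×10¹¹) = √(2.066×10⁸) = 14370 m/s.
That is 14.37 km/s.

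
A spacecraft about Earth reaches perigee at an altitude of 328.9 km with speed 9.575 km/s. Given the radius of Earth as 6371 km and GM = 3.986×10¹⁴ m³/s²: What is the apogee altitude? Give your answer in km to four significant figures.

r_p = 6371 + 328.9 = 6699.9 km = 6.700×10⁶ m.
Specific energy ε = v²/2 − μ/r = -1.365×10⁷ J/kg, so a = −μ/(2ε) = 1.460×10⁷ m.
The apsides satisfy r_p + r_a = 2a, so the apogee radius is 2a − r_p = 2.249×10⁷ m = 22495 km.
Apogee altitude = 22495 − 6371 = 16124 km.

apogee altitude ≈ 16120 km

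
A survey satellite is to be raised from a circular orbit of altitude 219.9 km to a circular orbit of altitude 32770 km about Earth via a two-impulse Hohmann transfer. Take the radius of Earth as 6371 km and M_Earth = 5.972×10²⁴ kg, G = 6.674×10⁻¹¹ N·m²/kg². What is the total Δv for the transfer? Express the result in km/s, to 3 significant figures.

Δv_total ≈ 3.88 km/s

μ = GM = 6.674×10⁻¹¹ × 5.972×10²⁴ = 3.986×10¹⁴ m³/s².
r₁ = 6371 + 219.9 = 6590.9 km = 6.5909×10⁶ m.
r₂ = 6371 + 32770 = 39141 km = 3.9141×10⁷ m.
Transfer ellipse a_t = (r₁ + r₂)/2 = 2.287×10⁷ m.
At r₁: circular v_c1 = √(μ/r₁) = 7776 m/s; transfer-perigee v_p = √[μ(2/r₁ − 1/a_t)] = 10170 m/s.
Δv₁ = v_p − v_c1 = 2398 m/s.
At r₂: circular v_c2 = √(μ/r₂) = 3191 m/s; transfer-apogee v_a = √[μ(2/r₂ − 1/a_t)] = 1713 m/s.
Δv₂ = v_c2 − v_a = 1478 m/s.
Total Δv = Δv₁ + Δv₂ = 3876 m/s = 3.876 km/s.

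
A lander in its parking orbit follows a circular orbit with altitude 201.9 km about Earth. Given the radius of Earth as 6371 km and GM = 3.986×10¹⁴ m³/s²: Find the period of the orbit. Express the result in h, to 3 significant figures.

r = 6371 + 201.9 = 6572.9 km = 6.5729×10⁶ m.
Kepler's third law: T = 2π√(r³/μ) = 2π√((6.573×10⁶)³ / 3.986×10¹⁴).
r³/μ = 7.124×10⁵ s², so T = 2π × 8.440×10² = 5.303×10³ s.
Converting: 5.303×10³ s ÷ 3600 = 1.473 h.

T ≈ 1.47 h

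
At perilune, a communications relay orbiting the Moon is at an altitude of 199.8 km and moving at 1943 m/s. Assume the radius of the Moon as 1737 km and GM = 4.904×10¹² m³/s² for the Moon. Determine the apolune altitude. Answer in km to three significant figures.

r_p = 1737 + 199.8 = 1936.8 km = 1.937×10⁶ m.
Specific energy ε = v²/2 − μ/r = -6.444×10⁵ J/kg, so a = −μ/(2ε) = 3.805×10⁶ m.
The apsides satisfy r_p + r_a = 2a, so the apolune radius is 2a − r_p = 5.674×10⁶ m = 5673.5 km.
Apolune altitude = 5673.5 − 1737 = 3936.5 km.

apolune altitude ≈ 3940 km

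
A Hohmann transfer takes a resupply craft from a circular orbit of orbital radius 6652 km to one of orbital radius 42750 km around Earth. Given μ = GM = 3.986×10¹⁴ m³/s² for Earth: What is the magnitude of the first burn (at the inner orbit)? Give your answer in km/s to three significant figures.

r₁ = 6652 km = 6.652×10⁶ m.
r₂ = 42750 km = 4.275×10⁷ m.
Transfer ellipse a_t = (r₁ + r₂)/2 = 2.470×10⁷ m.
At r₁: circular v_c1 = √(μ/r₁) = 7741 m/s; transfer-perigee v_p = √[μ(2/r₁ − 1/a_t)] = 10180 m/s.
Δv₁ = v_p − v_c1 = 2443 m/s.
= 2.443 km/s.

Δv ≈ 2.44 km/s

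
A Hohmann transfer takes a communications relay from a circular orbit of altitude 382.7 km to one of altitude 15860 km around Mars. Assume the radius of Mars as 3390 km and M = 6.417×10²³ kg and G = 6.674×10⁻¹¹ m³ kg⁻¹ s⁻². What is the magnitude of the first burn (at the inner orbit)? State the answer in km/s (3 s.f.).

Δv ≈ 0.988 km/s

μ = GM = 6.674×10⁻¹¹ × 6.417×10²³ = 4.283×10¹³ m³/s².
r₁ = 3390 + 382.7 = 3772.7 km = 3.7727×10⁶ m.
r₂ = 3390 + 15860 = 19250 km = 1.9250×10⁷ m.
Transfer ellipse a_t = (r₁ + r₂)/2 = 1.151×10⁷ m.
At r₁: circular v_c1 = √(μ/r₁) = 3369 m/s; transfer-periapsis v_p = √[μ(2/r₁ − 1/a_t)] = 4357 m/s.
Δv₁ = v_p − v_c1 = 987.7 m/s.
= 0.9877 km/s.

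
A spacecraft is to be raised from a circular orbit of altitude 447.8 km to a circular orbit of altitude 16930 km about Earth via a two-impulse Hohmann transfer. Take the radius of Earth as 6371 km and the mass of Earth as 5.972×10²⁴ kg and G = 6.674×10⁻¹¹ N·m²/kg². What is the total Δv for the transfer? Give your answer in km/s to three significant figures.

Δv_total ≈ 3.22 km/s

μ = GM = 6.674×10⁻¹¹ × 5.972×10²⁴ = 3.986×10¹⁴ m³/s².
r₁ = 6371 + 447.8 = 6818.8 km = 6.8188×10⁶ m.
r₂ = 6371 + 16930 = 23301 km = 2.3301×10⁷ m.
Transfer ellipse a_t = (r₁ + r₂)/2 = 1.506×10⁷ m.
At r₁: circular v_c1 = √(μ/r₁) = 7645 m/s; transfer-perigee v_p = √[μ(2/r₁ − 1/a_t)] = 9510 m/s.
Δv₁ = v_p − v_c1 = 1865 m/s.
At r₂: circular v_c2 = √(μ/r₂) = 4136 m/s; transfer-apogee v_a = √[μ(2/r₂ − 1/a_t)] = 2783 m/s.
Δv₂ = v_c2 − v_a = 1353 m/s.
Total Δv = Δv₁ + Δv₂ = 3217 m/s = 3.217 km/s.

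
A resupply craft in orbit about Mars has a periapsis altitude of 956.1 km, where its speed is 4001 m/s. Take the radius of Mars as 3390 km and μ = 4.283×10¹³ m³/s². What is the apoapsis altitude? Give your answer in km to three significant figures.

r_p = 3390 + 956.1 = 4346.1 km = 4.346×10⁶ m.
Specific energy ε = v²/2 − μ/r = -1.851×10⁶ J/kg, so a = −μ/(2ε) = 1.157×10⁷ m.
The apsides satisfy r_p + r_a = 2a, so the apoapsis radius is 2a − r_p = 1.880×10⁷ m = 18795 km.
Apoapsis altitude = 18795 − 3390 = 15405 km.

apoapsis altitude ≈ 15400 km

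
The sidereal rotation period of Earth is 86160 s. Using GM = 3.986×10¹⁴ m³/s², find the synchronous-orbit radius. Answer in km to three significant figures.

A synchronous orbit has period T, so by Kepler's third law a = (μT²/4π²)^(1/3).
μT²/4π² = 3.986×10¹⁴ × (8.616×10⁴)² / 39.48 = 7.495×10²² m³.
a = 4.216×10⁷ m = 42163 km.

r_sync ≈ 42200 km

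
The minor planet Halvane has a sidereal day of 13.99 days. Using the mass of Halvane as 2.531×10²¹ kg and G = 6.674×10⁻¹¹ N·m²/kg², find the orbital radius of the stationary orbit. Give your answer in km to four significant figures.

μ = GM = 6.674×10⁻¹¹ × 2.531×10²¹ = 1.689×10¹¹ m³/s².
T = 13.99 days = 1.209×10⁶ s.
A synchronous orbit has period T, so by Kepler's third law a = (μT²/4π²)^(1/3).
μT²/4π² = 1.689×10¹¹ × (1.209×10⁶)² / 39.48 = 6.251×10²¹ m³.
a = 1.842×10⁷ m = 18422 km.

r_sync ≈ 18420 km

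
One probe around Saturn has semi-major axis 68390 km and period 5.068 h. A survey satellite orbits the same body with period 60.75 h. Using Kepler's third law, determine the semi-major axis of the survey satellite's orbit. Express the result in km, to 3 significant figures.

a₂ ≈ 3.58×10⁵ km

Kepler's third law: a³ ∝ T², so a₂ = a₁ (T₂/T₁)^(2/3).
T₂/T₁ = 11.99, (T₂/T₁)^(2/3) = 5.238.
a₂ = 68390 × 5.238 = 3.582×10⁵ km.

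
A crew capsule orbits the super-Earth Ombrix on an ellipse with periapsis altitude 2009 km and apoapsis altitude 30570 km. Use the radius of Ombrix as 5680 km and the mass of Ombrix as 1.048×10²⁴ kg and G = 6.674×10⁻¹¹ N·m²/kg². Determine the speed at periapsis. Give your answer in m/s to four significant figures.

μ = GM = 6.674×10⁻¹¹ × 1.048×10²⁴ = 6.994×10¹³ m³/s².
r_p = 5680 + 2009 = 7689.0 km = 7.6890×10⁶ m.
r_a = 5680 + 30570 = 36250 km = 3.6250×10⁷ m.
Semi-major axis a = (r_p + r_a)/2 = 21970 km = 2.197×10⁷ m.
Vis-viva: v² = μ(2/r − 1/a) = 6.994×10¹³ × (2.601×10⁻⁷ − 4.552×10⁻⁸) = 1.501×10⁷ m²/s².
v = 3874 m/s.

v ≈ 3874 m/s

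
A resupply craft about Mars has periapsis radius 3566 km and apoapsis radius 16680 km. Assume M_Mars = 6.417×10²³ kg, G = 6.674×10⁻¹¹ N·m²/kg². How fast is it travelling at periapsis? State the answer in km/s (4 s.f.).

μ = GM = 6.674×10⁻¹¹ × 6.417×10²³ = 4.283×10¹³ m³/s².
Semi-major axis a = (r_p + r_a)/2 = 10123 km = 1.012×10⁷ m.
Vis-viva: v² = μ(2/r − 1/a) = 4.283×10¹³ × (5.609×10⁻⁷ − 9.878×10⁻⁸) = 1.979×10⁷ m²/s².
v = 4448 m/s = 4.448 km/s.

v ≈ 4.448 km/s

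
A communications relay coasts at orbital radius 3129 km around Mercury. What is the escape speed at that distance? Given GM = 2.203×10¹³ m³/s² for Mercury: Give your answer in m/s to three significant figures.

r = 3129 km = 3.129×10⁶ m.
Escape speed v_esc = √(2μ/r) = √(2 × 2.203×10¹³ / 3.129×10⁶) = √(1.408×10⁷) = 3752 m/s.

v_esc ≈ 3750 m/s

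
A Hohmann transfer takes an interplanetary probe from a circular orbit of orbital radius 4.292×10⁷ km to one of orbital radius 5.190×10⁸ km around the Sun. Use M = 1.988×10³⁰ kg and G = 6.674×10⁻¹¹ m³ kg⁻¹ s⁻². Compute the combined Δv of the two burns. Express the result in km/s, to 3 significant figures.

μ = GM = 6.674×10⁻¹¹ × 1.988×10³⁰ = 1.327×10²⁰ m³/s².
r₁ = 4.292×10⁷ km = 4.292×10¹⁰ m.
r₂ = 5.190×10⁸ km = 5.190×10¹¹ m.
Transfer ellipse a_t = (r₁ + r₂)/2 = 2.810×10¹¹ m.
At r₁: circular v_c1 = √(μ/r₁) = 55600 m/s; transfer-perihelion v_p = √[μ(2/r₁ − 1/a_t)] = 75570 m/s.
Δv₁ = v_p − v_c1 = 19970 m/s.
At r₂: circular v_c2 = √(μ/r₂) = 15990 m/s; transfer-aphelion v_a = √[μ(2/r₂ − 1/a_t)] = 6249 m/s.
Δv₂ = v_c2 − v_a = 9740 m/s.
Total Δv = Δv₁ + Δv₂ = 29710 m/s = 29.71 km/s.

Δv_total ≈ 29.7 km/s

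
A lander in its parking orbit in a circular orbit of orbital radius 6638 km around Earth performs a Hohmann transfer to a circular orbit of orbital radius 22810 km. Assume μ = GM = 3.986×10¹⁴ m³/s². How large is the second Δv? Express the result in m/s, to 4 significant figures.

r₁ = 6638 km = 6.638×10⁶ m.
r₂ = 22810 km = 2.281×10⁷ m.
Transfer ellipse a_t = (r₁ + r₂)/2 = 1.472×10⁷ m.
At r₁: circular v_c1 = √(μ/r₁) = 7749 m/s; transfer-perigee v_p = √[μ(2/r₁ − 1/a_t)] = 9645 m/s.
At r₂: circular v_c2 = √(μ/r₂) = 4180 m/s; transfer-apogee v_a = √[μ(2/r₂ − 1/a_t)] = 2807 m/s.
Δv₂ = v_c2 − v_a = 1373 m/s.

Δv ≈ 1373 m/s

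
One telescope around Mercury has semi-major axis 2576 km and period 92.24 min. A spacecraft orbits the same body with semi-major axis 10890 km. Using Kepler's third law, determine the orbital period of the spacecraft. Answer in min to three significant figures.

T₂ ≈ 802 min

Kepler's third law: T² ∝ a³, so T₂ = T₁ (a₂/a₁)^(3/2).
a₂/a₁ = 4.227, (a₂/a₁)^(3/2) = 8.692.
T₂ = 92.24 × 8.692 = 801.8 min.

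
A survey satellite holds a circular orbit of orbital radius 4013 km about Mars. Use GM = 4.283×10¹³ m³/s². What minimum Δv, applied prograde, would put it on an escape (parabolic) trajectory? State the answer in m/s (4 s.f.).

r = 4013 km = 4.013×10⁶ m.
Circular speed v_c = √(μ/r) = 3267 m/s.
Escape speed v_esc = √(2μ/r) = √2 × v_c = 4620 m/s.
Δv = v_esc − v_c = 1353 m/s.

Δv ≈ 1353 m/s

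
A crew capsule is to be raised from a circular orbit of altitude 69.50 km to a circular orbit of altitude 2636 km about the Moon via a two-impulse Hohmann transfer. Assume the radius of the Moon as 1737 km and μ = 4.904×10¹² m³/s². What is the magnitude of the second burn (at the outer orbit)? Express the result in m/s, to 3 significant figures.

Δv ≈ 249 m/s

r₁ = 1737 + 69.50 = 1806.5 km = 1.8065×10⁶ m.
r₂ = 1737 + 2636 = 4373.0 km = 4.3730×10⁶ m.
Transfer ellipse a_t = (r₁ + r₂)/2 = 3.090×10⁶ m.
At r₁: circular v_c1 = √(μ/r₁) = 1648 m/s; transfer-perilune v_p = √[μ(2/r₁ − 1/a_t)] = 1960 m/s.
At r₂: circular v_c2 = √(μ/r₂) = 1059 m/s; transfer-apolune v_a = √[μ(2/r₂ − 1/a_t)] = 809.7 m/s.
Δv₂ = v_c2 − v_a = 249.2 m/s.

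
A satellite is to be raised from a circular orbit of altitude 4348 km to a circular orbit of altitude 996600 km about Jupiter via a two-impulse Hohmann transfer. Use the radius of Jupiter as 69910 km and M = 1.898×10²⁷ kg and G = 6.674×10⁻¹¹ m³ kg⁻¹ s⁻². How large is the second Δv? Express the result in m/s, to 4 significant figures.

Δv ≈ 6966 m/s

μ = GM = 6.674×10⁻¹¹ × 1.898×10²⁷ = 1.267×10¹⁷ m³/s².
r₁ = 69910 + 4348 = 74258 km = 7.4258×10⁷ m.
r₂ = 69910 + 996600 = 1066500 km = 1.0665×10⁹ m.
Transfer ellipse a_t = (r₁ + r₂)/2 = 5.704×10⁸ m.
At r₁: circular v_c1 = √(μ/r₁) = 41300 m/s; transfer-perijove v_p = √[μ(2/r₁ − 1/a_t)] = 56480 m/s.
At r₂: circular v_c2 = √(μ/r₂) = 10900 m/s; transfer-apojove v_a = √[μ(2/r₂ − 1/a_t)] = 3932 m/s.
Δv₂ = v_c2 − v_a = 6966 m/s.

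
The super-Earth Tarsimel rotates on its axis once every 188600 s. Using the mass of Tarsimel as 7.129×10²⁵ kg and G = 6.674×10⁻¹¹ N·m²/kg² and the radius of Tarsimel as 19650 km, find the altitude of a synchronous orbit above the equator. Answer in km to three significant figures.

μ = GM = 6.674×10⁻¹¹ × 7.129×10²⁵ = 4.758×10¹⁵ m³/s².
A synchronous orbit has period T, so by Kepler's third law a = (μT²/4π²)^(1/3).
μT²/4π² = 4.758×10¹⁵ × (1.886×10⁵)² / 39.48 = 4.287×10²⁴ m³.
a = 1.624×10⁸ m = 1.6245×10⁵ km.
Altitude h = a − R = 1.6245×10⁵ − 19650 = 1.4280×10⁵ km.

h_sync ≈ 1.43×10⁵ km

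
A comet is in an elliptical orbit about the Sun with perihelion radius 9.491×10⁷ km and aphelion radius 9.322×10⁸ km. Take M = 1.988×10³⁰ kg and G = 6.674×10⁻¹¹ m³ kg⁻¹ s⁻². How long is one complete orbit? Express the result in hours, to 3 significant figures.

T ≈ 55800 hours

μ = GM = 6.674×10⁻¹¹ × 1.988×10³⁰ = 1.327×10²⁰ m³/s².
Semi-major axis a = (r_p + r_a)/2 = (9.4910×10⁷ + 9.3220×10⁸)/2 = 5.1356×10⁸ km = 5.136×10¹¹ m.
By Kepler's third law T = 2π√(a³/μ) = 2π × 3.195×10⁷ = 2.008×10⁸ s.
= 55760 hours.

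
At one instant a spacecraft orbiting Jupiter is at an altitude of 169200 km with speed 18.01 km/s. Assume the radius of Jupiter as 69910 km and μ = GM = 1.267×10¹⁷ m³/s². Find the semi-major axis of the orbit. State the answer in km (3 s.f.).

a ≈ 1.72×10⁵ km

r = 69910 + 169200 = 2.3911×10⁵ km = 2.391×10⁸ m.
Vis-viva rearranged: 1/a = 2/r − v²/μ = 8.364×10⁻⁹ − 2.560×10⁻⁹ = 5.804×10⁻⁹ m⁻¹.
a = 1.723×10⁸ m = 1.7229×10⁵ km.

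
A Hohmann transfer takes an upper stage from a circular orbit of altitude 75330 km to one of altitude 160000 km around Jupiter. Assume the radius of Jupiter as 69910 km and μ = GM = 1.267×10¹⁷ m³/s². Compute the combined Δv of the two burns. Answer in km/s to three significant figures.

Δv_total ≈ 5.98 km/s

r₁ = 69910 + 75330 = 145240 km = 1.4524×10⁸ m.
r₂ = 69910 + 160000 = 229910 km = 2.2991×10⁸ m.
Transfer ellipse a_t = (r₁ + r₂)/2 = 1.876×10⁸ m.
At r₁: circular v_c1 = √(μ/r₁) = 29540 m/s; transfer-perijove v_p = √[μ(2/r₁ − 1/a_t)] = 32700 m/s.
Δv₁ = v_p − v_c1 = 3164 m/s.
At r₂: circular v_c2 = √(μ/r₂) = 23480 m/s; transfer-apojove v_a = √[μ(2/r₂ − 1/a_t)] = 20660 m/s.
Δv₂ = v_c2 − v_a = 2818 m/s.
Total Δv = Δv₁ + Δv₂ = 5982 m/s = 5.982 km/s.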